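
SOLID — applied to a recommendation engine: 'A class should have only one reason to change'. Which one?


This describes the Single Responsibility Principle (SRP)

Single Responsibility Principle (SRP)


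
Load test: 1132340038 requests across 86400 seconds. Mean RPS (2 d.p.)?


Formula: throughput = requests / seconds
throughput = 1132340038 / 86400
throughput = 13105.79 requests/second

13105.79 requests/second


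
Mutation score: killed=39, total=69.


Mutation score = killed / total * 100
Mutation score = 39 / 69 * 100
Mutation score = 56.52%

56.52%


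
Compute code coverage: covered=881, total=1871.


Coverage = covered / total * 100
Coverage = 881 / 1871 * 100
Coverage = 47.09%

47.09%


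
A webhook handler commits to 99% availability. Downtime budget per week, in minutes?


Formula: allowed downtime = period * (100 - SLA) / 100
Period (week) = 10080 minutes
Unavailability fraction = (100 - 99.0) / 100
Allowed downtime = 10080 * (100 - 99.0) / 100
Allowed downtime = 100.8 minutes

100.8 minutes


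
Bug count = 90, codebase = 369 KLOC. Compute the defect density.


Defect density = defects / KLOC
Defect density = 90 / 369
Defect density = 0.244 defects/KLOC

0.244 defects/KLOC


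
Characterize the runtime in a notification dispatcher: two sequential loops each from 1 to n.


Reasoning: sequential dominates: O(n) + O(n) = O(n)
Complexity: O(n)

O(n)


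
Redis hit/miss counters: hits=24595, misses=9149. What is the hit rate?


Formula: hit rate = hits / (hits + misses) * 100
hit rate = 24595 / (24595 + 9149) * 100
hit rate = 24595 / 33744 * 100
hit rate = 72.89%

72.89%


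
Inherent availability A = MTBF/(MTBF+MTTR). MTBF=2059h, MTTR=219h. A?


Availability = MTBF / (MTBF + MTTR)
Availability = 2059 / (2059 + 219)
Availability = 2059 / 2278
Availability = 90.3863%

90.3863%


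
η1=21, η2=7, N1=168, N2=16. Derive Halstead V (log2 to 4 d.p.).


Formula: V = N * log2(η), where N = N1 + N2 and η = η1 + η2
η = 21 + 7 = 28
N = 168 + 16 = 184
log2(28) ≈ 4.8074
V = 184 * 4.8074 = 884.56

884.56


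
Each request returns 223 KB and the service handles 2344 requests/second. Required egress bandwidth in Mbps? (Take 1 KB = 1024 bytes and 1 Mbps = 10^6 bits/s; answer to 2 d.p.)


Formula: Mbps = payload_bytes * RPS * 8 / 1e6
Payload per request = 223 KB = 223 * 1024 = 228352 bytes
Total bytes/sec = 228352 * 2344 = 535257088
Total bits/sec = 535257088 * 8 = 4282056704
Mbps = 4282056704 / 1e6 = 4282.06

4282.06 Mbps


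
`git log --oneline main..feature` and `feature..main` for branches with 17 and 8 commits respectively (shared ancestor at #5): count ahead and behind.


Common ancestor: commit #5
feature commits after divergence: 17 - 5 = 12
main commits after divergence: 8 - 5 = 3
feature is 12 commits ahead of main
main is 3 commits ahead of feature

feature ahead: 12, main ahead: 3


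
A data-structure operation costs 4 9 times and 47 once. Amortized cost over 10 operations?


Formula: Amortized cost = Total cost / Operations
Total cost = (9 * 4) + (1 * 47)
Total cost = 36 + 47 = 83
Amortized = 83 / 10 = 8.3

8.3


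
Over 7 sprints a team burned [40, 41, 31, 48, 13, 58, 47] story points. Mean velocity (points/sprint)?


Formula: Avg velocity = Total points / Number of sprints
Points: [40, 41, 31, 48, 13, 58, 47]
Sum = 40 + 41 + 31 + 48 + 13 + 58 + 47 = 278
Avg velocity = 278 / 7 = 39.71 points/sprint

39.71 points/sprint


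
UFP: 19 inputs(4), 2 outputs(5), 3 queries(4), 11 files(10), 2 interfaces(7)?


UFP = EI*4 + EO*5 + EQ*4 + ILF*10 + EIF*7
UFP = 19*4 + 2*5 + 3*4 + 11*10 + 2*7
UFP = 76 + 10 + 12 + 110 + 14
UFP = 222

222


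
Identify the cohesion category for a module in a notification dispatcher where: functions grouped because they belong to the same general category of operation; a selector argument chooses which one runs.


Reasoning: Grouped by category of activity, not by data or sequence
Type: Logical cohesion

Logical cohesion


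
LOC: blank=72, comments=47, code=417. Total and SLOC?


Total LOC = blank + comment + code
Total LOC = 72 + 47 + 417 = 536
SLOC (source only) = code = 417

Total LOC: 536, SLOC: 417


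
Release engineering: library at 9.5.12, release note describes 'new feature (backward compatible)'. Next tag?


Current: 9.5.12
Change category: 'new feature (backward compatible)' → minor bump
SemVer rule: minor bump → increment MINOR, reset PATCH to 0 (MAJOR unchanged)
New: 9.6.0

9.6.0


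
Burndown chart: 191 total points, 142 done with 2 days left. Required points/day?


Formula: Required rate = Remaining points / Days left
Remaining = 191 - 142 = 49 points
Required rate = 49 / 2 = 24.5 points/day

24.5 points/day


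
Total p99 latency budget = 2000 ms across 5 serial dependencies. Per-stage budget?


Formula: per_stage = total_budget / stages
per_stage = 2000 / 5
per_stage = 400.0 ms

400.0 ms


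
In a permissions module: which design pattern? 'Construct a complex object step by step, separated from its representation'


This matches the Builder pattern

Builder


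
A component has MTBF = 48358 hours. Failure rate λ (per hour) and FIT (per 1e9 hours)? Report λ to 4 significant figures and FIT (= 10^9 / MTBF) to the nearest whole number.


Formula: λ = 1 / MTBF; FIT = λ × 1e9 = 1e9 / MTBF
λ = 1 / 48358 ≈ 2.068e-05 failures/hour
FIT = 1e9 / 48358 ≈ 20679 failures per 1e9 hours (nearest whole number)

λ = 2.068e-05 /h, FIT = 20679


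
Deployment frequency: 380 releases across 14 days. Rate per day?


Formula: deployments per day = releases / days
= 380 / 14
= 27.143 deploys/day
(equivalently, 190.0 deploys/week)

27.143 deploys/day


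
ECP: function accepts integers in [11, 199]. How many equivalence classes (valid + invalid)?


Valid range: [11, 199]
Class 1: x < 11 — invalid
Class 2: 11 ≤ x ≤ 199 — valid
Class 3: x > 199 — invalid
Total equivalence classes: 3

3 equivalence classes


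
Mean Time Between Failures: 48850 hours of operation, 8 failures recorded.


Formula: MTBF = Total operating time / Number of failures
MTBF = 48850 / 8
MTBF = 6106.25 hours

6106.25 hours


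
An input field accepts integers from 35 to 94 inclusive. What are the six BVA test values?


Range: [35, 94]
Boundaries: just below min, min, min+1, max-1, max, just above max
Values: [34, 35, 36, 93, 94, 95]

[34, 35, 36, 93, 94, 95]


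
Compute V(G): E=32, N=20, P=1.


Formula: V(G) = E - N + 2P
V(G) = 32 - 20 + 2*1
V(G) = 12 + 2
V(G) = 14

14


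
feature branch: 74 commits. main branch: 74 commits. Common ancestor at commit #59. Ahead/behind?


Common ancestor: commit #59
feature commits after divergence: 74 - 59 = 15
main commits after divergence: 74 - 59 = 15
feature is 15 commits ahead of main
main is 15 commits ahead of feature

feature ahead: 15, main ahead: 15


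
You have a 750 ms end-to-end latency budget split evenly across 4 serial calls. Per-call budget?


Formula: per_stage = total_budget / stages
per_stage = 750 / 4
per_stage = 187.5 ms

187.5 ms


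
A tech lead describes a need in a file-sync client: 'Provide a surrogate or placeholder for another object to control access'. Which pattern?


This matches the Proxy pattern

Proxy


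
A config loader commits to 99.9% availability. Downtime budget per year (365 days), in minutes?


Formula: allowed downtime = period * (100 - SLA) / 100
Period (year (365 days)) = 525600 minutes
Unavailability fraction = (100 - 99.9) / 100
Allowed downtime = 525600 * (100 - 99.9) / 100
Allowed downtime = 525.6 minutes

525.6 minutes


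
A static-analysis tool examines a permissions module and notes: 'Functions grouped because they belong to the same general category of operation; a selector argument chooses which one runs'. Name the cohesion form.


Reasoning: Grouped by category of activity, not by data or sequence
Type: Logical cohesion

Logical cohesion


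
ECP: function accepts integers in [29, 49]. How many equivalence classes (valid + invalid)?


Valid range: [29, 49]
Class 1: x < 29 — invalid
Class 2: 29 ≤ x ≤ 49 — valid
Class 3: x > 49 — invalid
Total equivalence classes: 3

3 equivalence classes


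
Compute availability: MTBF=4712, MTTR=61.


Availability = MTBF / (MTBF + MTTR)
Availability = 4712 / (4712 + 61)
Availability = 4712 / 4773
Availability = 98.722%

98.722%


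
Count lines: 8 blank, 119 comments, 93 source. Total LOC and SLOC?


Total LOC = blank + comment + code
Total LOC = 8 + 119 + 93 = 220
SLOC (source only) = code = 93

Total LOC: 220, SLOC: 93


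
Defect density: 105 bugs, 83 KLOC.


Defect density = defects / KLOC
Defect density = 105 / 83
Defect density = 1.265 defects/KLOC

1.265 defects/KLOC


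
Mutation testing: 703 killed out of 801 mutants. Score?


Mutation score = killed / total * 100
Mutation score = 703 / 801 * 100
Mutation score = 87.77%

87.77%


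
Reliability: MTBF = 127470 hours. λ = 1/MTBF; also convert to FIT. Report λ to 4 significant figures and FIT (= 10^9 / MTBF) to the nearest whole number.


Formula: λ = 1 / MTBF; FIT = λ × 1e9 = 1e9 / MTBF
λ = 1 / 127470 ≈ 7.845e-06 failures/hour
FIT = 1e9 / 127470 ≈ 7845 failures per 1e9 hours (nearest whole number)

λ = 7.845e-06 /h, FIT = 7845


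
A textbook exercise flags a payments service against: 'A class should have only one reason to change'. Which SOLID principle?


This describes the Single Responsibility Principle (SRP)

Single Responsibility Principle (SRP)


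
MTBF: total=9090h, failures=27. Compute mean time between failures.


Formula: MTBF = Total operating time / Number of failures
MTBF = 9090 / 27
MTBF = 336.67 hours

336.67 hours


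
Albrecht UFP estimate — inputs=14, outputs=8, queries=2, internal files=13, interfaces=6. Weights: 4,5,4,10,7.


UFP = EI*4 + EO*5 + EQ*4 + ILF*10 + EIF*7
UFP = 14*4 + 8*5 + 2*4 + 13*10 + 6*7
UFP = 56 + 40 + 8 + 130 + 42
UFP = 276

276


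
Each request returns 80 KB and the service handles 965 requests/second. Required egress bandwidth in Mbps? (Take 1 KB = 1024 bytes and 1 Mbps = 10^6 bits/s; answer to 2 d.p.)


Formula: Mbps = payload_bytes * RPS * 8 / 1e6
Payload per request = 80 KB = 80 * 1024 = 81920 bytes
Total bytes/sec = 81920 * 965 = 79052800
Total bits/sec = 79052800 * 8 = 632422400
Mbps = 632422400 / 1e6 = 632.42

632.42 Mbps


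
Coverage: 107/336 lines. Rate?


Coverage = covered / total * 100
Coverage = 107 / 336 * 100
Coverage = 31.85%

31.85%


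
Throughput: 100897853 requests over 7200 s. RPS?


Formula: throughput = requests / seconds
throughput = 100897853 / 7200
throughput = 14013.59 requests/second

14013.59 requests/second


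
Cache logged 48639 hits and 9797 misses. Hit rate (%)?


Formula: hit rate = hits / (hits + misses) * 100
hit rate = 48639 / (48639 + 9797) * 100
hit rate = 48639 / 58436 * 100
hit rate = 83.23%

83.23%


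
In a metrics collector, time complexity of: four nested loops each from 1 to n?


Reasoning: four levels of nesting
Complexity: O(n^4)

O(n^4)


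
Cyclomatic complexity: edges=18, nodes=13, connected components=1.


Formula: V(G) = E - N + 2P
V(G) = 18 - 13 + 2*1
V(G) = 5 + 2
V(G) = 7

7


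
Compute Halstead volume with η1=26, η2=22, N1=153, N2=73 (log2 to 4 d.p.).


Formula: V = N * log2(η), where N = N1 + N2 and η = η1 + η2
η = 26 + 22 = 48
N = 153 + 73 = 226
log2(48) ≈ 5.5850
V = 226 * 5.5850 = 1262.21

1262.21


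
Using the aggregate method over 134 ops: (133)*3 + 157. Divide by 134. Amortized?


Formula: Amortized cost = Total cost / Operations
Total cost = (133 * 3) + (1 * 157)
Total cost = 399 + 157 = 556
Amortized = 556 / 134 = 4.1493

4.1493


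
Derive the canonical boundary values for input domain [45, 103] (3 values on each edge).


Range: [45, 103]
Boundaries: just below min, min, min+1, max-1, max, just above max
Values: [44, 45, 46, 102, 103, 104]

[44, 45, 46, 102, 103, 104]


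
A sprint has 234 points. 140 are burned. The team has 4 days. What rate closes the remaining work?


Formula: Required rate = Remaining points / Days left
Remaining = 234 - 140 = 94 points
Required rate = 94 / 4 = 23.5 points/day

23.5 points/day


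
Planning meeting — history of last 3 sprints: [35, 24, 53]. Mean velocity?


Formula: Avg velocity = Total points / Number of sprints
Points: [35, 24, 53]
Sum = 35 + 24 + 53 = 112
Avg velocity = 112 / 3 = 37.33 points/sprint

37.33 points/sprint


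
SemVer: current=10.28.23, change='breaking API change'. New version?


Current: 10.28.23
Change category: 'breaking API change' → major bump
SemVer rule: major bump → increment MAJOR, reset MINOR and PATCH to 0
New: 11.0.0

11.0.0


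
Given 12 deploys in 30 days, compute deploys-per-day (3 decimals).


Formula: deployments per day = releases / days
= 12 / 30
= 0.4 deploys/day
(equivalently, 2.8 deploys/week)

0.4 deploys/day


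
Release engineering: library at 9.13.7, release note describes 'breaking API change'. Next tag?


Current: 9.13.7
Change category: 'breaking API change' → major bump
SemVer rule: major bump → increment MAJOR, reset MINOR and PATCH to 0
New: 10.0.0

10.0.0


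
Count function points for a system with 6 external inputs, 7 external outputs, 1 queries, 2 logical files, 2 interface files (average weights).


UFP = EI*4 + EO*5 + EQ*4 + ILF*10 + EIF*7
UFP = 6*4 + 7*5 + 1*4 + 2*10 + 2*7
UFP = 24 + 35 + 4 + 20 + 14
UFP = 97

97


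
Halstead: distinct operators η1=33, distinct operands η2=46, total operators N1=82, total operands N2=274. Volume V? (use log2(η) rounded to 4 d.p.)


Formula: V = N * log2(η), where N = N1 + N2 and η = η1 + η2
η = 33 + 46 = 79
N = 82 + 274 = 356
log2(79) ≈ 6.3038
V = 356 * 6.3038 = 2244.15

2244.15


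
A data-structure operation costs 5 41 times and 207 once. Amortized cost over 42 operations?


Formula: Amortized cost = Total cost / Operations
Total cost = (41 * 5) + (1 * 207)
Total cost = 205 + 207 = 412
Amortized = 412 / 42 = 9.8095

9.8095


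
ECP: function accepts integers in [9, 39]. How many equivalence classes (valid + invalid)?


Valid range: [9, 39]
Class 1: x < 9 — invalid
Class 2: 9 ≤ x ≤ 39 — valid
Class 3: x > 39 — invalid
Total equivalence classes: 3

3 equivalence classes


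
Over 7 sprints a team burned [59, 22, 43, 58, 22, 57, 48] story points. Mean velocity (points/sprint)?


Formula: Avg velocity = Total points / Number of sprints
Points: [59, 22, 43, 58, 22, 57, 48]
Sum = 59 + 22 + 43 + 58 + 22 + 57 + 48 = 309
Avg velocity = 309 / 7 = 44.14 points/sprint

44.14 points/sprint


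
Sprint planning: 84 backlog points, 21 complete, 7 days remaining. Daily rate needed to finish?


Formula: Required rate = Remaining points / Days left
Remaining = 84 - 21 = 63 points
Required rate = 63 / 7 = 9.0 points/day

9.0 points/day


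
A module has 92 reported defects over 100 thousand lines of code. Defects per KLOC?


Defect density = defects / KLOC
Defect density = 92 / 100
Defect density = 0.92 defects/KLOC

0.92 defects/KLOC


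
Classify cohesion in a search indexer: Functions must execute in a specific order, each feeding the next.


Reasoning: Output of one is input to next
Type: Sequential cohesion

Sequential cohesion


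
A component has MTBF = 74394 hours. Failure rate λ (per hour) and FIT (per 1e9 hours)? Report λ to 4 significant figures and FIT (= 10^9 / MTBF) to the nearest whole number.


Formula: λ = 1 / MTBF; FIT = λ × 1e9 = 1e9 / MTBF
λ = 1 / 74394 ≈ 1.344e-05 failures/hour
FIT = 1e9 / 74394 ≈ 13442 failures per 1e9 hours (nearest whole number)

λ = 1.344e-05 /h, FIT = 13442


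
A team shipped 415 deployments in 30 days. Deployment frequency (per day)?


Formula: deployments per day = releases / days
= 415 / 30
= 13.833 deploys/day
(equivalently, 96.83 deploys/week)

13.833 deploys/day


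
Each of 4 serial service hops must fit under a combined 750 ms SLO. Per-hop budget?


Formula: per_stage = total_budget / stages
per_stage = 750 / 4
per_stage = 187.5 ms

187.5 ms


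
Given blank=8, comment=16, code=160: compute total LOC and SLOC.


Total LOC = blank + comment + code
Total LOC = 8 + 16 + 160 = 184
SLOC (source only) = code = 160

Total LOC: 184, SLOC: 160


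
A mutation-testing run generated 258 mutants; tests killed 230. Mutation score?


Mutation score = killed / total * 100
Mutation score = 230 / 258 * 100
Mutation score = 89.15%

89.15%


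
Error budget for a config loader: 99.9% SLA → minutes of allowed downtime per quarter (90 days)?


Formula: allowed downtime = period * (100 - SLA) / 100
Period (quarter (90 days)) = 129600 minutes
Unavailability fraction = (100 - 99.9) / 100
Allowed downtime = 129600 * (100 - 99.9) / 100
Allowed downtime = 129.6 minutes

129.6 minutes


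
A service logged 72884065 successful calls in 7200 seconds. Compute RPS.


Formula: throughput = requests / seconds
throughput = 72884065 / 7200
throughput = 10122.79 requests/second

10122.79 requests/second


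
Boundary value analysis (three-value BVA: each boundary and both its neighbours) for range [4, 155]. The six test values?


Range: [4, 155]
Boundaries: just below min, min, min+1, max-1, max, just above max
Values: [3, 4, 5, 154, 155, 156]

[3, 4, 5, 154, 155, 156]


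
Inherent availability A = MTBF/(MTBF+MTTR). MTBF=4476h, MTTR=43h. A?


Availability = MTBF / (MTBF + MTTR)
Availability = 4476 / (4476 + 43)
Availability = 4476 / 4519
Availability = 99.0485%

99.0485%


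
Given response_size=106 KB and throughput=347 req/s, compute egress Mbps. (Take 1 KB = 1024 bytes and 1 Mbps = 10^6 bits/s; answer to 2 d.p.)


Formula: Mbps = payload_bytes * RPS * 8 / 1e6
Payload per request = 106 KB = 106 * 1024 = 108544 bytes
Total bytes/sec = 108544 * 347 = 37664768
Total bits/sec = 37664768 * 8 = 301318144
Mbps = 301318144 / 1e6 = 301.32

301.32 Mbps


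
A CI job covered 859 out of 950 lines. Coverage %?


Coverage = covered / total * 100
Coverage = 859 / 950 * 100
Coverage = 90.42%

90.42%


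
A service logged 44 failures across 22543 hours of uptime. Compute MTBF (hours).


Formula: MTBF = Total operating time / Number of failures
MTBF = 22543 / 44
MTBF = 512.34 hours

512.34 hours


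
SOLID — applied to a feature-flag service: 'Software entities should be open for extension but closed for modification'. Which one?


This describes the Open/Closed Principle (OCP)

Open/Closed Principle (OCP)


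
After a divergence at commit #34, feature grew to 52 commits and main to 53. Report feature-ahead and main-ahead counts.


Common ancestor: commit #34
feature commits after divergence: 52 - 34 = 18
main commits after divergence: 53 - 34 = 19
feature is 18 commits ahead of main
main is 19 commits ahead of feature

feature ahead: 18, main ahead: 19


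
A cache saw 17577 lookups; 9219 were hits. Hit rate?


Formula: hit rate = hits / (hits + misses) * 100
hit rate = 9219 / (9219 + 8358) * 100
hit rate = 9219 / 17577 * 100
hit rate = 52.45%

52.45%


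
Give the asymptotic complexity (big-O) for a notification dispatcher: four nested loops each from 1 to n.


Reasoning: four levels of nesting
Complexity: O(n^4)

O(n^4)


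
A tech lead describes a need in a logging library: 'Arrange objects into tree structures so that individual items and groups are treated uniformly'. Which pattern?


This matches the Composite pattern

Composite


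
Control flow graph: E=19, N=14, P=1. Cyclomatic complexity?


Formula: V(G) = E - N + 2P
V(G) = 19 - 14 + 2*1
V(G) = 5 + 2
V(G) = 7

7


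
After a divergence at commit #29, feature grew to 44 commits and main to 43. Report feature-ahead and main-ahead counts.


Common ancestor: commit #29
feature commits after divergence: 44 - 29 = 15
main commits after divergence: 43 - 29 = 14
feature is 15 commits ahead of main
main is 14 commits ahead of feature

feature ahead: 15, main ahead: 14


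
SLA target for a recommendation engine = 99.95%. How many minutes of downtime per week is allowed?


Formula: allowed downtime = period * (100 - SLA) / 100
Period (week) = 10080 minutes
Unavailability fraction = (100 - 99.95) / 100
Allowed downtime = 10080 * (100 - 99.95) / 100
Allowed downtime = 5.04 minutes

5.04 minutes


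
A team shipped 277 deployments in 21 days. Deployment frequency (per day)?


Formula: deployments per day = releases / days
= 277 / 21
= 13.19 deploys/day
(equivalently, 92.33 deploys/week)

13.19 deploys/day


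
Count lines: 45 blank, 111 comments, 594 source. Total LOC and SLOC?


Total LOC = blank + comment + code
Total LOC = 45 + 111 + 594 = 750
SLOC (source only) = code = 594

Total LOC: 750, SLOC: 594


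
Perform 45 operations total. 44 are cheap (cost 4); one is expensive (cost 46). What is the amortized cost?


Formula: Amortized cost = Total cost / Operations
Total cost = (44 * 4) + (1 * 46)
Total cost = 176 + 46 = 222
Amortized = 222 / 45 = 4.9333

4.9333


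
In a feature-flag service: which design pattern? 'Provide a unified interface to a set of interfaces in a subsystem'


This matches the Facade pattern

Facade


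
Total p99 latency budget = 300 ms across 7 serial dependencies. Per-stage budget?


Formula: per_stage = total_budget / stages
per_stage = 300 / 7
per_stage = 42.86 ms

42.86 ms


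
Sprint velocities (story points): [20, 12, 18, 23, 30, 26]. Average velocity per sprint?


Formula: Avg velocity = Total points / Number of sprints
Points: [20, 12, 18, 23, 30, 26]
Sum = 20 + 12 + 18 + 23 + 30 + 26 = 129
Avg velocity = 129 / 6 = 21.5 points/sprint

21.5 points/sprint


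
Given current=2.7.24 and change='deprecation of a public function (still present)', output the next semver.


Current: 2.7.24
Change category: 'deprecation of a public function (still present)' → minor bump
SemVer rule: minor bump → increment MINOR, reset PATCH to 0 (MAJOR unchanged)
New: 2.8.0

2.8.0


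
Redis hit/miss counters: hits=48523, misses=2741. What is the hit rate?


Formula: hit rate = hits / (hits + misses) * 100
hit rate = 48523 / (48523 + 2741) * 100
hit rate = 48523 / 51264 * 100
hit rate = 94.65%

94.65%


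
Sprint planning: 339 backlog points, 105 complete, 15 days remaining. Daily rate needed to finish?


Formula: Required rate = Remaining points / Days left
Remaining = 339 - 105 = 234 points
Required rate = 234 / 15 = 15.6 points/day

15.6 points/day


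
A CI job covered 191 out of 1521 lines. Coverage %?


Coverage = covered / total * 100
Coverage = 191 / 1521 * 100
Coverage = 12.56%

12.56%


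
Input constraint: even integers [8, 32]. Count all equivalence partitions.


Constraint: even integers in [8, 32]
Class 1: x < 8 — out-of-range invalid
Class 2: x in [8,32] but odd — wrong type invalid
Class 3: x in [8,32] and even — valid
Class 4: x > 32 — out-of-range invalid
Total equivalence classes: 4

4 equivalence classes


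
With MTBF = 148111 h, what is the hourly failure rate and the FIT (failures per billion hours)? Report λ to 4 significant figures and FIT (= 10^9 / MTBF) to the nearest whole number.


Formula: λ = 1 / MTBF; FIT = λ × 1e9 = 1e9 / MTBF
λ = 1 / 148111 ≈ 6.752e-06 failures/hour
FIT = 1e9 / 148111 ≈ 6752 failures per 1e9 hours (nearest whole number)

λ = 6.752e-06 /h, FIT = 6752


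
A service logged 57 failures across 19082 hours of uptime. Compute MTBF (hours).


Formula: MTBF = Total operating time / Number of failures
MTBF = 19082 / 57
MTBF = 334.77 hours

334.77 hours


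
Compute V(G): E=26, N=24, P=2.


Formula: V(G) = E - N + 2P
V(G) = 26 - 24 + 2*2
V(G) = 2 + 4
V(G) = 6

6


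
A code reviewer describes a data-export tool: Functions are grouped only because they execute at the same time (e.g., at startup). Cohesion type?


Reasoning: Related by timing only
Type: Temporal cohesion

Temporal cohesion


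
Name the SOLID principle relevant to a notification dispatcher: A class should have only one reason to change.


This describes the Single Responsibility Principle (SRP)

Single Responsibility Principle (SRP)


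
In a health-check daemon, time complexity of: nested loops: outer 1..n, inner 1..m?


Reasoning: product of independent bounds
Complexity: O(n*m)

O(n*m)


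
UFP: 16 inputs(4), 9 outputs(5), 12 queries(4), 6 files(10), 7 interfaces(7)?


UFP = EI*4 + EO*5 + EQ*4 + ILF*10 + EIF*7
UFP = 16*4 + 9*5 + 12*4 + 6*10 + 7*7
UFP = 64 + 45 + 48 + 60 + 49
UFP = 266

266


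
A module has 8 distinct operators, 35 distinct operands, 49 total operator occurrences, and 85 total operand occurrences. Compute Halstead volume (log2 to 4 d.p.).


Formula: V = N * log2(η), where N = N1 + N2 and η = η1 + η2
η = 8 + 35 = 43
N = 49 + 85 = 134
log2(43) ≈ 5.4263
V = 134 * 5.4263 = 727.12

727.12


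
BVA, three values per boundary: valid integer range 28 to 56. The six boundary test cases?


Range: [28, 56]
Boundaries: just below min, min, min+1, max-1, max, just above max
Values: [27, 28, 29, 55, 56, 57]

[27, 28, 29, 55, 56, 57]


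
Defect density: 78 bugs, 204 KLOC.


Defect density = defects / KLOC
Defect density = 78 / 204
Defect density = 0.382 defects/KLOC

0.382 defects/KLOC


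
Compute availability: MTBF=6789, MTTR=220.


Availability = MTBF / (MTBF + MTTR)
Availability = 6789 / (6789 + 220)
Availability = 6789 / 7009
Availability = 96.8612%

96.8612%


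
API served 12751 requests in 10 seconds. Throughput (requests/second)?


Formula: throughput = requests / seconds
throughput = 12751 / 10
throughput = 1275.1 requests/second

1275.1 requests/second


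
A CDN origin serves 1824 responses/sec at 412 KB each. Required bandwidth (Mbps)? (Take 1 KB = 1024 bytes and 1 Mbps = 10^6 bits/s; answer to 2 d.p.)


Formula: Mbps = payload_bytes * RPS * 8 / 1e6
Payload per request = 412 KB = 412 * 1024 = 421888 bytes
Total bytes/sec = 421888 * 1824 = 769523712
Total bits/sec = 769523712 * 8 = 6156189696
Mbps = 6156189696 / 1e6 = 6156.19

6156.19 Mbps


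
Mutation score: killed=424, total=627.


Mutation score = killed / total * 100
Mutation score = 424 / 627 * 100
Mutation score = 67.62%

67.62%


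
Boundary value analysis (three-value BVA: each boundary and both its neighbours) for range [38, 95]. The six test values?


Range: [38, 95]
Boundaries: just below min, min, min+1, max-1, max, just above max
Values: [37, 38, 39, 94, 95, 96]

[37, 38, 39, 94, 95, 96]


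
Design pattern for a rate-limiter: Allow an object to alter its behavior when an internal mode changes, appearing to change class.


This matches the State pattern

State


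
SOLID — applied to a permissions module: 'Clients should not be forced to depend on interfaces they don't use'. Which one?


This describes the Interface Segregation Principle (ISP)

Interface Segregation Principle (ISP)


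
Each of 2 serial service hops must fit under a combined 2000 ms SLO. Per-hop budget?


Formula: per_stage = total_budget / stages
per_stage = 2000 / 2
per_stage = 1000.0 ms

1000.0 ms


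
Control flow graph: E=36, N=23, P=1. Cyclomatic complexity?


Formula: V(G) = E - N + 2P
V(G) = 36 - 23 + 2*1
V(G) = 13 + 2
V(G) = 15

15


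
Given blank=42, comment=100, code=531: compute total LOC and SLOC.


Total LOC = blank + comment + code
Total LOC = 42 + 100 + 531 = 673
SLOC (source only) = code = 531

Total LOC: 673, SLOC: 531


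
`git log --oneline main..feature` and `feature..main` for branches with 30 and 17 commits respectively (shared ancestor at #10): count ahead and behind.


Common ancestor: commit #10
feature commits after divergence: 30 - 10 = 20
main commits after divergence: 17 - 10 = 7
feature is 20 commits ahead of main
main is 7 commits ahead of feature

feature ahead: 20, main ahead: 7


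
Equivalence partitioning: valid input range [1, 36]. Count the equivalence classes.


Valid range: [1, 36]
Class 1: x < 1 — invalid
Class 2: 1 ≤ x ≤ 36 — valid
Class 3: x > 36 — invalid
Total equivalence classes: 3

3 equivalence classes


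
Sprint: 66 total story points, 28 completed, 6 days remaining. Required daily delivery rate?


Formula: Required rate = Remaining points / Days left
Remaining = 66 - 28 = 38 points
Required rate = 38 / 6 = 6.33 points/day

6.33 points/day


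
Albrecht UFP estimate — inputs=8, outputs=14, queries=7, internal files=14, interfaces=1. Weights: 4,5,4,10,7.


UFP = EI*4 + EO*5 + EQ*4 + ILF*10 + EIF*7
UFP = 8*4 + 14*5 + 7*4 + 14*10 + 1*7
UFP = 32 + 70 + 28 + 140 + 7
UFP = 277

277


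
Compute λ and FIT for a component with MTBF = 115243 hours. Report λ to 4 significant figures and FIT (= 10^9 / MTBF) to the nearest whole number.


Formula: λ = 1 / MTBF; FIT = λ × 1e9 = 1e9 / MTBF
λ = 1 / 115243 ≈ 8.677e-06 failures/hour
FIT = 1e9 / 115243 ≈ 8677 failures per 1e9 hours (nearest whole number)

λ = 8.677e-06 /h, FIT = 8677


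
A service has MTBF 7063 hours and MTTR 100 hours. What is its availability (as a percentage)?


Availability = MTBF / (MTBF + MTTR)
Availability = 7063 / (7063 + 100)
Availability = 7063 / 7163
Availability = 98.6039%

98.6039%


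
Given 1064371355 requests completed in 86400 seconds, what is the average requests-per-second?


Formula: throughput = requests / seconds
throughput = 1064371355 / 86400
throughput = 12319.11 requests/second

12319.11 requests/second


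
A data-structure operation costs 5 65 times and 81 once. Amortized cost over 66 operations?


Formula: Amortized cost = Total cost / Operations
Total cost = (65 * 5) + (1 * 81)
Total cost = 325 + 81 = 406
Amortized = 406 / 66 = 6.1515

6.1515


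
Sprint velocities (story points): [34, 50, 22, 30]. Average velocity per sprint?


Formula: Avg velocity = Total points / Number of sprints
Points: [34, 50, 22, 30]
Sum = 34 + 50 + 22 + 30 = 136
Avg velocity = 136 / 4 = 34.0 points/sprint

34.0 points/sprint


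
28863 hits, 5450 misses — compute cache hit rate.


Formula: hit rate = hits / (hits + misses) * 100
hit rate = 28863 / (28863 + 5450) * 100
hit rate = 28863 / 34313 * 100
hit rate = 84.12%

84.12%


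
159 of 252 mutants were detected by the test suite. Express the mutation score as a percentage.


Mutation score = killed / total * 100
Mutation score = 159 / 252 * 100
Mutation score = 63.1%

63.1%


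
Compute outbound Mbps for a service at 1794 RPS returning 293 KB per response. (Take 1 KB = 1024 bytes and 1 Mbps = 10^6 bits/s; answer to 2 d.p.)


Formula: Mbps = payload_bytes * RPS * 8 / 1e6
Payload per request = 293 KB = 293 * 1024 = 300032 bytes
Total bytes/sec = 300032 * 1794 = 538257408
Total bits/sec = 538257408 * 8 = 4306059264
Mbps = 4306059264 / 1e6 = 4306.06

4306.06 Mbps


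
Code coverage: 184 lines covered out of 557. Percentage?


Coverage = covered / total * 100
Coverage = 184 / 557 * 100
Coverage = 33.03%

33.03%


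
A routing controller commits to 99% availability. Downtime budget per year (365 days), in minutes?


Formula: allowed downtime = period * (100 - SLA) / 100
Period (year (365 days)) = 525600 minutes
Unavailability fraction = (100 - 99.0) / 100
Allowed downtime = 525600 * (100 - 99.0) / 100
Allowed downtime = 5256.0 minutes

5256.0 minutes


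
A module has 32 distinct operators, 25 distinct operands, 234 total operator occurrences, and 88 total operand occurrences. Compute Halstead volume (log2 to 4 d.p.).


Formula: V = N * log2(η), where N = N1 + N2 and η = η1 + η2
η = 32 + 25 = 57
N = 234 + 88 = 322
log2(57) ≈ 5.8329
V = 322 * 5.8329 = 1878.19

1878.19


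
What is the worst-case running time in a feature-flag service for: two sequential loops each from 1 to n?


Reasoning: sequential dominates: O(n) + O(n) = O(n)
Complexity: O(n)

O(n)


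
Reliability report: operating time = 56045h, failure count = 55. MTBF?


Formula: MTBF = Total operating time / Number of failures
MTBF = 56045 / 55
MTBF = 1019.0 hours

1019.0 hours


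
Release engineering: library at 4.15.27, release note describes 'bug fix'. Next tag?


Current: 4.15.27
Change category: 'bug fix' → patch bump
SemVer rule: patch bump → increment PATCH (MAJOR and MINOR unchanged)
New: 4.15.28

4.15.28


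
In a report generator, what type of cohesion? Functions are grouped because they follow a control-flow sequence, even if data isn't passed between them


Reasoning: Grouped by order of execution within a routine, not by data flow
Type: Procedural cohesion

Procedural cohesion


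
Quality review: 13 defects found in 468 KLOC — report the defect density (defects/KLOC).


Defect density = defects / KLOC
Defect density = 13 / 468
Defect density = 0.028 defects/KLOC

0.028 defects/KLOC


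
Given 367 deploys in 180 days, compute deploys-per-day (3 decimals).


Formula: deployments per day = releases / days
= 367 / 180
= 2.039 deploys/day
(equivalently, 14.27 deploys/week)

2.039 deploys/day


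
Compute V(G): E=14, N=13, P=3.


Formula: V(G) = E - N + 2P
V(G) = 14 - 13 + 2*3
V(G) = 1 + 6
V(G) = 7

7


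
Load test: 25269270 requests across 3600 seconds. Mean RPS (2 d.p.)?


Formula: throughput = requests / seconds
throughput = 25269270 / 3600
throughput = 7019.24 requests/second

7019.24 requests/second


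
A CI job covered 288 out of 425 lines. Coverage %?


Coverage = covered / total * 100
Coverage = 288 / 425 * 100
Coverage = 67.76%

67.76%


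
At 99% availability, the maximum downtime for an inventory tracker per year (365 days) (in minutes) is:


Formula: allowed downtime = period * (100 - SLA) / 100
Period (year (365 days)) = 525600 minutes
Unavailability fraction = (100 - 99.0) / 100
Allowed downtime = 525600 * (100 - 99.0) / 100
Allowed downtime = 5256.0 minutes

5256.0 minutes


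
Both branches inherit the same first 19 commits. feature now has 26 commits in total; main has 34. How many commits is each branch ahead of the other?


Common ancestor: commit #19
feature commits after divergence: 26 - 19 = 7
main commits after divergence: 34 - 19 = 15
feature is 7 commits ahead of main
main is 15 commits ahead of feature

feature ahead: 7, main ahead: 15


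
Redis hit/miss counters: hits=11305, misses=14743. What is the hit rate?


Formula: hit rate = hits / (hits + misses) * 100
hit rate = 11305 / (11305 + 14743) * 100
hit rate = 11305 / 26048 * 100
hit rate = 43.4%

43.4%


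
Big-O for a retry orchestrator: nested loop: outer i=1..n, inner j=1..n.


Reasoning: n iterations times n iterations
Complexity: O(n^2)

O(n^2)


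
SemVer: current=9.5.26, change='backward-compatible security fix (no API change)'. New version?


Current: 9.5.26
Change category: 'backward-compatible security fix (no API change)' → patch bump
SemVer rule: patch bump → increment PATCH (MAJOR and MINOR unchanged)
New: 9.5.27

9.5.27


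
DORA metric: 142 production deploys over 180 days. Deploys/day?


Formula: deployments per day = releases / days
= 142 / 180
= 0.789 deploys/day
(equivalently, 5.52 deploys/week)

0.789 deploys/day


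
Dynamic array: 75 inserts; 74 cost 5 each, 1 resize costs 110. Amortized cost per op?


Formula: Amortized cost = Total cost / Operations
Total cost = (74 * 5) + (1 * 110)
Total cost = 370 + 110 = 480
Amortized = 480 / 75 = 6.4

6.4


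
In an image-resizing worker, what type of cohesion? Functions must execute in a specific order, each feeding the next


Reasoning: Output of one is input to next
Type: Sequential cohesion

Sequential cohesion


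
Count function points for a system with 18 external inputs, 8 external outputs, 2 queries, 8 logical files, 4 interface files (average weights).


UFP = EI*4 + EO*5 + EQ*4 + ILF*10 + EIF*7
UFP = 18*4 + 8*5 + 2*4 + 8*10 + 4*7
UFP = 72 + 40 + 8 + 80 + 28
UFP = 228

228


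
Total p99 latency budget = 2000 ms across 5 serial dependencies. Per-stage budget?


Formula: per_stage = total_budget / stages
per_stage = 2000 / 5
per_stage = 400.0 ms

400.0 ms


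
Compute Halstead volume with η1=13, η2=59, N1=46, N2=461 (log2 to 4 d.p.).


Formula: V = N * log2(η), where N = N1 + N2 and η = η1 + η2
η = 13 + 59 = 72
N = 46 + 461 = 507
log2(72) ≈ 6.1699
V = 507 * 6.1699 = 3128.14

3128.14


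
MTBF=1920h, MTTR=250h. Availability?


Availability = MTBF / (MTBF + MTTR)
Availability = 1920 / (1920 + 250)
Availability = 1920 / 2170
Availability = 88.4793%

88.4793%


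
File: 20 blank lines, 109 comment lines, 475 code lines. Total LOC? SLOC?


Total LOC = blank + comment + code
Total LOC = 20 + 109 + 475 = 604
SLOC (source only) = code = 475

Total LOC: 604, SLOC: 475


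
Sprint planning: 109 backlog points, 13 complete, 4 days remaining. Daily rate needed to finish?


Formula: Required rate = Remaining points / Days left
Remaining = 109 - 13 = 96 points
Required rate = 96 / 4 = 24.0 points/day

24.0 points/day


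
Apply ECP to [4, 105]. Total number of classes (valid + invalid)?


Valid range: [4, 105]
Class 1: x < 4 — invalid
Class 2: 4 ≤ x ≤ 105 — valid
Class 3: x > 105 — invalid
Total equivalence classes: 3

3 equivalence classes


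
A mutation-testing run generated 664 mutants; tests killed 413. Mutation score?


Mutation score = killed / total * 100
Mutation score = 413 / 664 * 100
Mutation score = 62.2%

62.2%


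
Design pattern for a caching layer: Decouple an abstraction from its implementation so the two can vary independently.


This matches the Bridge pattern

Bridge


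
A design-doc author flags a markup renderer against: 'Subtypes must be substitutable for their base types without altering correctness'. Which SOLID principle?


This describes the Liskov Substitution Principle (LSP)

Liskov Substitution Principle (LSP)


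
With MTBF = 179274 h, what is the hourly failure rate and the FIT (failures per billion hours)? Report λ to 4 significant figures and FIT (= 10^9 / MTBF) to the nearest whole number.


Formula: λ = 1 / MTBF; FIT = λ × 1e9 = 1e9 / MTBF
λ = 1 / 179274 ≈ 5.578e-06 failures/hour
FIT = 1e9 / 179274 ≈ 5578 failures per 1e9 hours (nearest whole number)

λ = 5.578e-06 /h, FIT = 5578


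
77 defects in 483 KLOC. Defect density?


Defect density = defects / KLOC
Defect density = 77 / 483
Defect density = 0.159 defects/KLOC

0.159 defects/KLOC


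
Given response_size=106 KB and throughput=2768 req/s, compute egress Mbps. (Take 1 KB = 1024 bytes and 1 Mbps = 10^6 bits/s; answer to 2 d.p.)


Formula: Mbps = payload_bytes * RPS * 8 / 1e6
Payload per request = 106 KB = 106 * 1024 = 108544 bytes
Total bytes/sec = 108544 * 2768 = 300449792
Total bits/sec = 300449792 * 8 = 2403598336
Mbps = 2403598336 / 1e6 = 2403.6

2403.6 Mbps


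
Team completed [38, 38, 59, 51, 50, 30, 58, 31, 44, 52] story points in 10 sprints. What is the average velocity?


Formula: Avg velocity = Total points / Number of sprints
Points: [38, 38, 59, 51, 50, 30, 58, 31, 44, 52]
Sum = 38 + 38 + 59 + 51 + 50 + 30 + 58 + 31 + 44 + 52 = 451
Avg velocity = 451 / 10 = 45.1 points/sprint

45.1 points/sprint


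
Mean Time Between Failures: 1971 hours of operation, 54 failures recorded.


Formula: MTBF = Total operating time / Number of failures
MTBF = 1971 / 54
MTBF = 36.5 hours

36.5 hours


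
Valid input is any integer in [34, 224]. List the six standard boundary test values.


Range: [34, 224]
Boundaries: just below min, min, min+1, max-1, max, just above max
Values: [33, 34, 35, 223, 224, 225]

[33, 34, 35, 223, 224, 225]


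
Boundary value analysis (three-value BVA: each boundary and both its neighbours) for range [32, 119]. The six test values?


Range: [32, 119]
Boundaries: just below min, min, min+1, max-1, max, just above max
Values: [31, 32, 33, 118, 119, 120]

[31, 32, 33, 118, 119, 120]
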